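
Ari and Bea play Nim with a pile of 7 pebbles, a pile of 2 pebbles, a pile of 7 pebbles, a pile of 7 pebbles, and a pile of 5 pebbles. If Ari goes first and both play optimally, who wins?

Bea wins

Write each in binary and XOR column by column:
  111  (7)
  010  (2)
  111  (7)
  111  (7)
  101  (5)
  ---
  000  (0)
The nim-sum is 0, so this is a P-position: the player to move is in a losing position under optimal play; Ari is about to move from it and so loses — Bea wins.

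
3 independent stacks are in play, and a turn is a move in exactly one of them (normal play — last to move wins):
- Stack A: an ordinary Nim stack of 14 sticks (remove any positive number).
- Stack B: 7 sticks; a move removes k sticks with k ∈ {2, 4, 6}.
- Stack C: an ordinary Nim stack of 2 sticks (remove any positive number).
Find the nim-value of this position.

15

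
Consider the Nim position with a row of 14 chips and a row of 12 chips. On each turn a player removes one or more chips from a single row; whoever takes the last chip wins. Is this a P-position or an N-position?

N-position

Nim-sum: 14 ⊕ 12 = 2.
The nim-sum is 2 ≠ 0, so this is an N-position: the player to move can win.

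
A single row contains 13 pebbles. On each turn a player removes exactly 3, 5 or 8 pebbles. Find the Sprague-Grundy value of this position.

Build the Grundy sequence with g(k) = mex{g(k−s) : s ∈ {3, 5, 8}, s ≤ k}:
g(0) = mex{} = 0
g(1) = mex{} = 0
g(2) = mex{} = 0
g(3) = mex{0} = 1
g(4) = mex{0} = 1
g(5) = mex{0} = 1
g(6) = mex{0,1} = 2
g(7) = mex{0,1} = 2
g(8) = mex{0,1} = 2
g(9) = mex{0,1,2} = 3
g(10) = mex{0,1,2} = 3
g(11) = mex{1,2} = 0
g(12) = mex{1,2,3} = 0
g(13) = mex{1,2,3} = 0
So g(13) = 0.

0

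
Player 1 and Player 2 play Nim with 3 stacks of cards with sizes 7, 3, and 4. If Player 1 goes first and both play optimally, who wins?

Compute the nim-sum pairwise:
7 XOR 3 = 4
4 XOR 4 = 0
The nim-sum is 0, so this is a P-position: the player to move is in a losing position under optimal play; Player 1 is about to move from it and so loses — Player 2 wins.

Player 2 wins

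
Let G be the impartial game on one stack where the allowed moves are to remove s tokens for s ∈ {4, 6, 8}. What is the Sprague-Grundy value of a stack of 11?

Compute g(0), g(1), … for moves {4, 6, 8}:
g(0) = mex{} = 0
g(1) = mex{} = 0
g(2) = mex{} = 0
g(3) = mex{} = 0
g(4) = mex{0} = 1
g(5) = mex{0} = 1
g(6) = mex{0} = 1
g(7) = mex{0} = 1
g(8) = mex{0,1} = 2
g(9) = mex{0,1} = 2
g(10) = mex{0,1} = 2
g(11) = mex{0,1} = 2
So g(11) = 2.

2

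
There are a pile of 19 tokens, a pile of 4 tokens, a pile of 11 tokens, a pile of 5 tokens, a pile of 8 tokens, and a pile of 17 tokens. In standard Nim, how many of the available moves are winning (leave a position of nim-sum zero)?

Compute the nim-sum pairwise:
19 ⊕ 4 = 23
23 ⊕ 11 = 28
28 ⊕ 5 = 25
25 ⊕ 8 = 17
17 ⊕ 17 = 0
The nim-sum is already 0, so every move leaves a nonzero nim-sum — there are no winning moves.

0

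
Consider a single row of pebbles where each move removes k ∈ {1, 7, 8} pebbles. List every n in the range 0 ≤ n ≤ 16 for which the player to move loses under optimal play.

0, 2, 4, 6, 15

Grundy values for subtraction set {1, 7, 8}:
k:     0  1  2  3  4  5  6  7  8  9 10 11 12 13 14 15 16
g(k):  0  1  0  1  0  1  0  1  2  3  2  3  2  3  2  0  1
The P-positions (g = 0) in 0..16 are 0, 2, 4, 6, 15.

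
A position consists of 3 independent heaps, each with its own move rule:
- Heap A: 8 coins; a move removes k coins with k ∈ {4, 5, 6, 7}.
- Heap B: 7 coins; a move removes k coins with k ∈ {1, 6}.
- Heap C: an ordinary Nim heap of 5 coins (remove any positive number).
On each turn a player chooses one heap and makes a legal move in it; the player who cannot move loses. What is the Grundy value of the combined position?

Grundy values for heap A (subtraction set {4, 5, 6, 7}):
g(0) = mex{} = 0
g(1) = mex{} = 0
g(2) = mex{} = 0
g(3) = mex{} = 0
g(4) = mex{0} = 1
g(5) = mex{0} = 1
g(6) = mex{0} = 1
g(7) = mex{0} = 1
g(8) = mex{0,1} = 2
So g(8) = 2.
Grundy values for heap B (subtraction set {1, 6}):
k:     0  1  2  3  4  5  6  7
g(k):  0  1  0  1  0  1  2  0
So g(7) = 0.
Heap C is a plain Nim heap of size 5, so its Grundy value is 5.
By the Sprague-Grundy theorem, the Grundy value of a sum of independent games is the XOR of the component values.
Combined value = 2 ⊕ 0 ⊕ 5 = 7.

7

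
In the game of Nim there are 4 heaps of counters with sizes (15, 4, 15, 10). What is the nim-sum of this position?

Compute the nim-sum pairwise:
15 ⊕ 4 = 11
11 ⊕ 15 = 4
4 ⊕ 10 = 14

14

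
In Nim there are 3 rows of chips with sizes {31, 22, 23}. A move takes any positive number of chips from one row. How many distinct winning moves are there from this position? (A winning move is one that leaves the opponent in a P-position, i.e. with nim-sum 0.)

3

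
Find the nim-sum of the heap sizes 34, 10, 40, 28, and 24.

4

Compute the nim-sum pairwise:
34 XOR 10 = 40
40 XOR 40 = 0
0 XOR 28 = 28
28 XOR 24 = 4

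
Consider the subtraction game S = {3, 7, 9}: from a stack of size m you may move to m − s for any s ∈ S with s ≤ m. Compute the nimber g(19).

Build the Grundy sequence with g(k) = mex{g(k−s) : s ∈ {3, 7, 9}, s ≤ k}:
k:     0  1  2  3  4  5  6  7  8  9 10 11 12 13 14 15 16 17 18 19
g(k):  0  0  0  1  1  1  0  2  2  1  3  3  0  2  0  1  0  1  0  1
So g(19) = 1.

1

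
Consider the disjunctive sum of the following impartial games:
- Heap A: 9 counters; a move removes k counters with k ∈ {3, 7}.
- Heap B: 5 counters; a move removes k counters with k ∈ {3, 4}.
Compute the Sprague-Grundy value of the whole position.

For heap A, compute g(0), g(1), … with moves {3, 7}:
k:     0  1  2  3  4  5  6  7  8  9
g(k):  0  0  0  1  1  1  0  2  2  1
So g(9) = 1.
For heap B, compute g(0), g(1), … with moves {3, 4}:
k:     0  1  2  3  4  5
g(k):  0  0  0  1  1  1
So g(5) = 1.
By the Sprague-Grundy theorem, the Grundy value of a sum of independent games is the XOR of the component values.
Combined value = 1 ⊕ 1 = 0.

0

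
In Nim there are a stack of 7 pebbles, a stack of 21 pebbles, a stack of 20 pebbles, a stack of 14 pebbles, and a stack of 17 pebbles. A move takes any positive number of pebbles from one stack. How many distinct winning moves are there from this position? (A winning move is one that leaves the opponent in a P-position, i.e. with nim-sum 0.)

Nim-sum: 7 XOR 21 XOR 20 XOR 14 XOR 17 = 25.
The overall nim-sum is X = 25. A stack of size p has a winning move iff p XOR X < p (reduce it to p XOR X).
  7: 7 XOR 25 = 30 ≥ 7 — no move.
  21: 21 XOR 25 = 12 < 21 — winning move (to 12).
  20: 20 XOR 25 = 13 < 20 — winning move (to 13).
  14: 14 XOR 25 = 23 ≥ 14 — no move.
  17: 17 XOR 25 = 8 < 17 — winning move (to 8).
That gives 3 winning moves.

3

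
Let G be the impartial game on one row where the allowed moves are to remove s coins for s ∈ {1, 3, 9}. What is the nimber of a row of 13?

Build the Grundy sequence with g(k) = mex{g(k−s) : s ∈ {1, 3, 9}, s ≤ k}:
g(0) = mex{} = 0
g(1) = mex{0} = 1
g(2) = mex{1} = 0
g(3) = mex{0} = 1
g(4) = mex{1} = 0
g(5) = mex{0} = 1
g(6) = mex{1} = 0
g(7) = mex{0} = 1
g(8) = mex{1} = 0
g(9) = mex{0} = 1
g(10) = mex{1} = 0
g(11) = mex{0} = 1
g(12) = mex{1} = 0
g(13) = mex{0} = 1
So g(13) = 1.

1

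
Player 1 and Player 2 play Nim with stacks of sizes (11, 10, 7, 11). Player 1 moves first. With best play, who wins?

Nim-sum: 11 ⊕ 10 ⊕ 7 ⊕ 11 = 13.
The nim-sum is 13 ≠ 0, so this is an N-position: the player to move can win; Player 1 has a winning move.

Player 1 wins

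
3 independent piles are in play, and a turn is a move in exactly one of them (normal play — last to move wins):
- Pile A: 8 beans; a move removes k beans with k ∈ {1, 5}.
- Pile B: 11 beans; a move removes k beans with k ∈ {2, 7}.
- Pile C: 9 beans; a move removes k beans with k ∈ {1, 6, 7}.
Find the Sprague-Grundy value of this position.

For pile A, compute g(0), g(1), … with moves {1, 5}:
g(0) = mex{} = 0
g(1) = mex{0} = 1
g(2) = mex{1} = 0
g(3) = mex{0} = 1
g(4) = mex{1} = 0
g(5) = mex{0} = 1
g(6) = mex{1} = 0
g(7) = mex{0} = 1
g(8) = mex{1} = 0
So g(8) = 0.
For pile B, compute g(0), g(1), … with moves {2, 7}:
k:     0  1  2  3  4  5  6  7  8  9 10 11
g(k):  0  0  1  1  0  0  1  1  2  0  0  1
So g(11) = 1.
Build the Grundy sequence for pile C with g(k) = mex{g(k−s) : s ∈ {1, 6, 7}, s ≤ k}:
g(0) = mex{} = 0
g(1) = mex{0} = 1
g(2) = mex{1} = 0
g(3) = mex{0} = 1
g(4) = mex{1} = 0
g(5) = mex{0} = 1
g(6) = mex{0,1} = 2
g(7) = mex{0,1,2} = 3
g(8) = mex{0,1,3} = 2
g(9) = mex{0,1,2} = 3
So g(9) = 3.
By the Sprague-Grundy theorem, the Grundy value of a sum of independent games is the XOR of the component values.
Combined value = 0 XOR 1 XOR 3 = 2.

2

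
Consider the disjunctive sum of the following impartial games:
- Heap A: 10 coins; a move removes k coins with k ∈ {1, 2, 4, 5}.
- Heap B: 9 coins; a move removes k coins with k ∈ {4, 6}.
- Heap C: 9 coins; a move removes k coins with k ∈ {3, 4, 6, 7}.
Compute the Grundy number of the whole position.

0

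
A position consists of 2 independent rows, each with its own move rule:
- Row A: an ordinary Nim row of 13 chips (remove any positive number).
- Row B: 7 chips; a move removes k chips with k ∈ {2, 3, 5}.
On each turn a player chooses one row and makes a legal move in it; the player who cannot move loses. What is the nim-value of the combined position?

13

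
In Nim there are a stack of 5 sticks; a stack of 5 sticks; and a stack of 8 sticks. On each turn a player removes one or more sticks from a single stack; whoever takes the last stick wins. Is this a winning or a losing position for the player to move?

Nim-sum: 5 ⊕ 5 ⊕ 8 = 8.
The nim-sum is 8 ≠ 0, so this is an N-position: the player to move can win.

Winning position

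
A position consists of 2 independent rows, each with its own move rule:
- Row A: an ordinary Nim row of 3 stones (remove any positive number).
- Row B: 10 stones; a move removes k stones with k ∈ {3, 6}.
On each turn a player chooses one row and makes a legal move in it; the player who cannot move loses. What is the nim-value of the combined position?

Row A is a plain Nim row of size 3, so its Grundy value is 3.
Build the Grundy sequence for row B with g(k) = mex{g(k−s) : s ∈ {3, 6}, s ≤ k}:
g(0) = mex{} = 0
g(1) = mex{} = 0
g(2) = mex{} = 0
g(3) = mex{0} = 1
g(4) = mex{0} = 1
g(5) = mex{0} = 1
g(6) = mex{0,1} = 2
g(7) = mex{0,1} = 2
g(8) = mex{0,1} = 2
g(9) = mex{1,2} = 0
g(10) = mex{1,2} = 0
So g(10) = 0.
By the Sprague-Grundy theorem, the Grundy value of a sum of independent games is the XOR of the component values.
Combined value = 3 XOR 0 = 3.

3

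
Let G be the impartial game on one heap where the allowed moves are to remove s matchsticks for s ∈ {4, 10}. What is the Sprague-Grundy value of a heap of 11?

2

Build the Grundy sequence with g(k) = mex{g(k−s) : s ∈ {4, 10}, s ≤ k}:
k:     0  1  2  3  4  5  6  7  8  9 10 11
g(k):  0  0  0  0  1  1  1  1  0  0  2  2
So g(11) = 2.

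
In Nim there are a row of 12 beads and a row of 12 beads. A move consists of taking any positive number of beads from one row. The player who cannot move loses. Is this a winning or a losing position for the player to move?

Losing position

Bitwise XOR of the heap sizes:
  1100  (12)
  1100  (12)
  ----
  0000  (0)
The nim-sum is 0, so this is a P-position: the player to move is in a losing position under optimal play.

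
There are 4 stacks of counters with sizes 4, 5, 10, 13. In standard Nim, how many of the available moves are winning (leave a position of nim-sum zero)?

3

Nim-sum: 4 ^ 5 ^ 10 ^ 13 = 6.
The overall nim-sum is X = 6. A stack of size p has a winning move iff p XOR X < p (reduce it to p XOR X).
  4: 4 XOR 6 = 2 < 4 — winning move (to 2).
  5: 5 XOR 6 = 3 < 5 — winning move (to 3).
  10: 10 XOR 6 = 12 ≥ 10 — no move.
  13: 13 XOR 6 = 11 < 13 — winning move (to 11).
That gives 3 winning moves.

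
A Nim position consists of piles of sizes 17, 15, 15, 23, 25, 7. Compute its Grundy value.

24

Compute the nim-sum pairwise:
17 ⊕ 15 = 30
30 ⊕ 15 = 17
17 ⊕ 23 = 6
6 ⊕ 25 = 31
31 ⊕ 7 = 24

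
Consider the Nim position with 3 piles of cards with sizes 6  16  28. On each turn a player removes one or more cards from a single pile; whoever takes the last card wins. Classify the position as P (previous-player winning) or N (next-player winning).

N-position

Compute the nim-sum pairwise:
6 ⊕ 16 = 22
22 ⊕ 28 = 10
The nim-sum is 10 ≠ 0, so this is an N-position: the player to move can win.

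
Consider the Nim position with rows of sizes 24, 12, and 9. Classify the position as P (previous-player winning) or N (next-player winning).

N-position

Compute the nim-sum pairwise:
24 XOR 12 = 20
20 XOR 9 = 29
The nim-sum is 29 ≠ 0, so this is an N-position: the player to move can win.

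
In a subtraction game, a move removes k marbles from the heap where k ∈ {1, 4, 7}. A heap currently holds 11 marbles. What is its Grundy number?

1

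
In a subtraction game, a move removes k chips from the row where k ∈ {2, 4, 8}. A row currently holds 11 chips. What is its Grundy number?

Grundy values for subtraction set {2, 4, 8}:
g(0) = mex{} = 0
g(1) = mex{} = 0
g(2) = mex{0} = 1
g(3) = mex{0} = 1
g(4) = mex{0,1} = 2
g(5) = mex{0,1} = 2
g(6) = mex{1,2} = 0
g(7) = mex{1,2} = 0
g(8) = mex{0,2} = 1
g(9) = mex{0,2} = 1
g(10) = mex{0,1} = 2
g(11) = mex{0,1} = 2
So g(11) = 2.

2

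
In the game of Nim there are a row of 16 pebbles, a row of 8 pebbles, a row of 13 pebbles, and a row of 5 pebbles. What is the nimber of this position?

16

In binary:
  10000  (16)
  01000  (8)
  01101  (13)
  00101  (5)
  -----
  10000  (16)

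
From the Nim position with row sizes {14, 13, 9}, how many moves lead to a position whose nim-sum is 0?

3

Compute the nim-sum pairwise:
14 XOR 13 = 3
3 XOR 9 = 10
The overall nim-sum is X = 10. A row of size p has a winning move iff p XOR X < p (reduce it to p XOR X).
  14: 14 XOR 10 = 4 < 14 — winning move (to 4).
  13: 13 XOR 10 = 7 < 13 — winning move (to 7).
  9: 9 XOR 10 = 3 < 9 — winning move (to 3).
That gives 3 winning moves.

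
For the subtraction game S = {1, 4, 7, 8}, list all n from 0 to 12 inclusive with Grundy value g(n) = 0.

Build the Grundy sequence with g(k) = mex{g(k−s) : s ∈ {1, 4, 7, 8}, s ≤ k}:
g(0) = mex{} = 0
g(1) = mex{0} = 1
g(2) = mex{1} = 0
g(3) = mex{0} = 1
g(4) = mex{0,1} = 2
g(5) = mex{1,2} = 0
g(6) = mex{0} = 1
g(7) = mex{0,1} = 2
g(8) = mex{0,1,2} = 3
g(9) = mex{0,1,3} = 2
g(10) = mex{0,1,2} = 3
g(11) = mex{1,2,3} = 0
g(12) = mex{0,2,3} = 1
The P-positions (g = 0) in 0..12 are 0, 2, 5, 11.

0, 2, 5, 11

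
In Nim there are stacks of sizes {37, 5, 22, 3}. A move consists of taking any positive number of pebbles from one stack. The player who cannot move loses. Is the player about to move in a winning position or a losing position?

Nim-sum: 37 ^ 5 ^ 22 ^ 3 = 53.
The nim-sum is 53 ≠ 0, so this is an N-position: the player to move can win.

Winning position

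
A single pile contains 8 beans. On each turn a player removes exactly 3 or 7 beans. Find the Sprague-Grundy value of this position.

Build the Grundy sequence with g(k) = mex{g(k−s) : s ∈ {3, 7}, s ≤ k}:
k:     0  1  2  3  4  5  6  7  8
g(k):  0  0  0  1  1  1  0  2  2
So g(8) = 2.

2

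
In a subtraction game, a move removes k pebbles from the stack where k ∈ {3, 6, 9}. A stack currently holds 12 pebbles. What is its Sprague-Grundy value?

0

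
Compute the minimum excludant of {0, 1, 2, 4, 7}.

3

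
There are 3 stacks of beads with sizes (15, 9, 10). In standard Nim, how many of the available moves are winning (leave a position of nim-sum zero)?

3

Nim-sum: 15 ⊕ 9 ⊕ 10 = 12.
The overall nim-sum is X = 12. A stack of size p has a winning move iff p XOR X < p (reduce it to p XOR X).
  15: 15 XOR 12 = 3 < 15 — winning move (to 3).
  9: 9 XOR 12 = 5 < 9 — winning move (to 5).
  10: 10 XOR 12 = 6 < 10 — winning move (to 6).
That gives 3 winning moves.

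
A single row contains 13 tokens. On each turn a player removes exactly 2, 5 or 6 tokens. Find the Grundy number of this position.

Grundy values for subtraction set {2, 5, 6}:
g(0) = mex{} = 0
g(1) = mex{} = 0
g(2) = mex{0} = 1
g(3) = mex{0} = 1
g(4) = mex{1} = 0
g(5) = mex{0,1} = 2
g(6) = mex{0} = 1
g(7) = mex{0,1,2} = 3
g(8) = mex{1} = 0
g(9) = mex{0,1,3} = 2
g(10) = mex{0,2} = 1
g(11) = mex{1,2} = 0
g(12) = mex{1,3} = 0
g(13) = mex{0,3} = 1
So g(13) = 1.

1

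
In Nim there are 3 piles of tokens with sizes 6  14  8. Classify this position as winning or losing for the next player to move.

Compute the nim-sum pairwise:
6 ⊕ 14 = 8
8 ⊕ 8 = 0
The nim-sum is 0, so this is a P-position: the player to move is in a losing position under optimal play.

Losing position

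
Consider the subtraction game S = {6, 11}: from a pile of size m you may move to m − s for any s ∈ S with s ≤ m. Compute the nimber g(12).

2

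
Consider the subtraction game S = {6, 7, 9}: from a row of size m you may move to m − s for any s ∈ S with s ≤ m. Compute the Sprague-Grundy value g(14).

2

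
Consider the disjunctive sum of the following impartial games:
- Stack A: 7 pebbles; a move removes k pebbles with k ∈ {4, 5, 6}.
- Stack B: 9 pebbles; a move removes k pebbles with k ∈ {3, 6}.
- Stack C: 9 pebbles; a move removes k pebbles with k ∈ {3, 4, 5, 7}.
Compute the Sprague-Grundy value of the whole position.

Grundy values for stack A (subtraction set {4, 5, 6}):
k:     0  1  2  3  4  5  6  7
g(k):  0  0  0  0  1  1  1  1
So g(7) = 1.
Build the Grundy sequence for stack B with g(k) = mex{g(k−s) : s ∈ {3, 6}, s ≤ k}:
k:     0  1  2  3  4  5  6  7  8  9
g(k):  0  0  0  1  1  1  2  2  2  0
So g(9) = 0.
For stack C, compute g(0), g(1), … with moves {3, 4, 5, 7}:
k:     0  1  2  3  4  5  6  7  8  9
g(k):  0  0  0  1  1  1  2  2  2  3
So g(9) = 3.
By the Sprague-Grundy theorem, the Grundy value of a sum of independent games is the XOR of the component values.
Combined value = 1 XOR 0 XOR 3 = 2.

2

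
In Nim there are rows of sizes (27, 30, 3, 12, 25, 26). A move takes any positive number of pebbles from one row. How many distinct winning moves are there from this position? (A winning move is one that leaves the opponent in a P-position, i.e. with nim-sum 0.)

5

Nim-sum: 27 XOR 30 XOR 3 XOR 12 XOR 25 XOR 26 = 9.
The overall nim-sum is X = 9. A row of size p has a winning move iff p XOR X < p (reduce it to p XOR X).
  27: 27 XOR 9 = 18 < 27 — winning move (to 18).
  30: 30 XOR 9 = 23 < 30 — winning move (to 23).
  3: 3 XOR 9 = 10 ≥ 3 — no move.
  12: 12 XOR 9 = 5 < 12 — winning move (to 5).
  25: 25 XOR 9 = 16 < 25 — winning move (to 16).
  26: 26 XOR 9 = 19 < 26 — winning move (to 19).
That gives 5 winning moves.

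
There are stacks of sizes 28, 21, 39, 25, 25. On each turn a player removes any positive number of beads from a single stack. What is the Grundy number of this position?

Compute the nim-sum pairwise:
28 XOR 21 = 9
9 XOR 39 = 46
46 XOR 25 = 55
55 XOR 25 = 46

46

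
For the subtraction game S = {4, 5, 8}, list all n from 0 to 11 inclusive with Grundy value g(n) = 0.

Build the Grundy sequence with g(k) = mex{g(k−s) : s ∈ {4, 5, 8}, s ≤ k}:
g(0) = mex{} = 0
g(1) = mex{} = 0
g(2) = mex{} = 0
g(3) = mex{} = 0
g(4) = mex{0} = 1
g(5) = mex{0} = 1
g(6) = mex{0} = 1
g(7) = mex{0} = 1
g(8) = mex{0,1} = 2
g(9) = mex{0,1} = 2
g(10) = mex{0,1} = 2
g(11) = mex{0,1} = 2
The P-positions (g = 0) in 0..11 are 0, 1, 2, 3.

0, 1, 2, 3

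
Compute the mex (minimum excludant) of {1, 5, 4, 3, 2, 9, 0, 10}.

6

The values 0, 1, 2, 3, 4, 5 are all present; 6 is the first non-negative integer missing from the set.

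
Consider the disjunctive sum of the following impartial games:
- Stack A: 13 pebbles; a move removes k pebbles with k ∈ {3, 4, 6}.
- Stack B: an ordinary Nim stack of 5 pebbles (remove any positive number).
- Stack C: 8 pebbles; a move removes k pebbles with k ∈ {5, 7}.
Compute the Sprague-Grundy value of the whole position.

5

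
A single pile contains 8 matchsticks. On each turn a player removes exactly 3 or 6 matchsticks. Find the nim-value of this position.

2

Build the Grundy sequence with g(k) = mex{g(k−s) : s ∈ {3, 6}, s ≤ k}:
k:     0  1  2  3  4  5  6  7  8
g(k):  0  0  0  1  1  1  2  2  2
So g(8) = 2.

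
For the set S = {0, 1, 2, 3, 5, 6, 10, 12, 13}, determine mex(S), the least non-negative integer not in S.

The values 0, 1, 2, 3 are all present; 4 is the first non-negative integer missing from the set.

4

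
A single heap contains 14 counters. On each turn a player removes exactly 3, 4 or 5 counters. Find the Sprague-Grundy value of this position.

Grundy values for subtraction set {3, 4, 5}:
k:     0  1  2  3  4  5  6  7  8  9 10 11 12 13 14
g(k):  0  0  0  1  1  1  2  2  0  0  0  1  1  1  2
So g(14) = 2.

2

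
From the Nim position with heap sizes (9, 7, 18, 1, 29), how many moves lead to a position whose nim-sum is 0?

0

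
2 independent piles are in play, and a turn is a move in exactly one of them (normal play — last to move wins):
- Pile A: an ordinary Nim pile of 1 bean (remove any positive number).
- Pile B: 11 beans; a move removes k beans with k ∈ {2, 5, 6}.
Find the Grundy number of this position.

1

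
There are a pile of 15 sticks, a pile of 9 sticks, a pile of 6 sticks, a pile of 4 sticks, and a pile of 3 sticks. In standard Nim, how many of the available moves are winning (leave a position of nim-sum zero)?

3

Compute the nim-sum pairwise:
15 ⊕ 9 = 6
6 ⊕ 6 = 0
0 ⊕ 4 = 4
4 ⊕ 3 = 7
The overall nim-sum is X = 7. A pile of size p has a winning move iff p XOR X < p (reduce it to p XOR X).
  15: 15 XOR 7 = 8 < 15 — winning move (to 8).
  9: 9 XOR 7 = 14 ≥ 9 — no move.
  6: 6 XOR 7 = 1 < 6 — winning move (to 1).
  4: 4 XOR 7 = 3 < 4 — winning move (to 3).
  3: 3 XOR 7 = 4 ≥ 3 — no move.
That gives 3 winning moves.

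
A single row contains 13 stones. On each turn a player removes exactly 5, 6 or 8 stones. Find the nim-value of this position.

0

Compute g(0), g(1), … for moves {5, 6, 8}:
k:     0  1  2  3  4  5  6  7  8  9 10 11 12 13
g(k):  0  0  0  0  0  1  1  1  1  1  2  2  2  0
So g(13) = 0.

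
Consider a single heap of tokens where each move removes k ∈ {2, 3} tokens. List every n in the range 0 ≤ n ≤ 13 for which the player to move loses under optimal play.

Compute g(0), g(1), … for moves {2, 3}:
g(0) = mex{} = 0
g(1) = mex{} = 0
g(2) = mex{0} = 1
g(3) = mex{0} = 1
g(4) = mex{0,1} = 2
g(5) = mex{1} = 0
g(6) = mex{1,2} = 0
g(7) = mex{0,2} = 1
g(8) = mex{0} = 1
g(9) = mex{0,1} = 2
g(10) = mex{1} = 0
g(11) = mex{1,2} = 0
g(12) = mex{0,2} = 1
g(13) = mex{0} = 1
The P-positions (g = 0) in 0..13 are 0, 1, 5, 6, 10, 11.

0, 1, 5, 6, 10, 11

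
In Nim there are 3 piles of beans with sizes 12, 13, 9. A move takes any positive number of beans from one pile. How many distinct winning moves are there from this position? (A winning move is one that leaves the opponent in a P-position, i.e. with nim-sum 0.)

3

Nim-sum: 12 XOR 13 XOR 9 = 8.
The overall nim-sum is X = 8. A pile of size p has a winning move iff p XOR X < p (reduce it to p XOR X).
  12: 12 XOR 8 = 4 < 12 — winning move (to 4).
  13: 13 XOR 8 = 5 < 13 — winning move (to 5).
  9: 9 XOR 8 = 1 < 9 — winning move (to 1).
That gives 3 winning moves.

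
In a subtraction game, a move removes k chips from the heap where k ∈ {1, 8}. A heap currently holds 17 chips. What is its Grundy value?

2

Build the Grundy sequence with g(k) = mex{g(k−s) : s ∈ {1, 8}, s ≤ k}:
k:     0  1  2  3  4  5  6  7  8  9 10 11 12 13 14 15 16 17
g(k):  0  1  0  1  0  1  0  1  2  0  1  0  1  0  1  0  1  2
So g(17) = 2.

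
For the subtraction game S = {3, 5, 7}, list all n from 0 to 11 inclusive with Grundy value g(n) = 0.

0, 1, 2, 10, 11

Build the Grundy sequence with g(k) = mex{g(k−s) : s ∈ {3, 5, 7}, s ≤ k}:
g(0) = mex{} = 0
g(1) = mex{} = 0
g(2) = mex{} = 0
g(3) = mex{0} = 1
g(4) = mex{0} = 1
g(5) = mex{0} = 1
g(6) = mex{0,1} = 2
g(7) = mex{0,1} = 2
g(8) = mex{0,1} = 2
g(9) = mex{0,1,2} = 3
g(10) = mex{1,2} = 0
g(11) = mex{1,2} = 0
The P-positions (g = 0) in 0..11 are 0, 1, 2, 10, 11.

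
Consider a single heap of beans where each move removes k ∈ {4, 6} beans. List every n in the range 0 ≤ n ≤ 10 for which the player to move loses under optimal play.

0, 1, 2, 3, 10

Compute g(0), g(1), … for moves {4, 6}:
k:     0  1  2  3  4  5  6  7  8  9 10
g(k):  0  0  0  0  1  1  1  1  2  2  0
The P-positions (g = 0) in 0..10 are 0, 1, 2, 3, 10.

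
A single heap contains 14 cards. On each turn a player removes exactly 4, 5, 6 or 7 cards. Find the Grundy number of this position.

Grundy values for subtraction set {4, 5, 6, 7}:
g(0) = mex{} = 0
g(1) = mex{} = 0
g(2) = mex{} = 0
g(3) = mex{} = 0
g(4) = mex{0} = 1
g(5) = mex{0} = 1
g(6) = mex{0} = 1
g(7) = mex{0} = 1
g(8) = mex{0,1} = 2
g(9) = mex{0,1} = 2
g(10) = mex{0,1} = 2
g(11) = mex{1} = 0
g(12) = mex{1,2} = 0
g(13) = mex{1,2} = 0
g(14) = mex{1,2} = 0
So g(14) = 0.

0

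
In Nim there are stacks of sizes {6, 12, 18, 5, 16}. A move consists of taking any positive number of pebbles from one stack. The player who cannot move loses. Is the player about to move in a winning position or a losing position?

Winning position

Nim-sum: 6 ^ 12 ^ 18 ^ 5 ^ 16 = 13.
The nim-sum is 13 ≠ 0, so this is an N-position: the player to move can win.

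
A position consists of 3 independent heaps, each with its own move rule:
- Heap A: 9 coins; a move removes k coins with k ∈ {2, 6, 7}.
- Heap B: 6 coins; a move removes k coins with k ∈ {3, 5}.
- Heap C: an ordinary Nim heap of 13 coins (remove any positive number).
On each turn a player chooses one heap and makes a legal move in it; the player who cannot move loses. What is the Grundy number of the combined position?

15

Grundy values for heap A (subtraction set {2, 6, 7}):
k:     0  1  2  3  4  5  6  7  8  9
g(k):  0  0  1  1  0  0  1  1  2  0
So g(9) = 0.
Build the Grundy sequence for heap B with g(k) = mex{g(k−s) : s ∈ {3, 5}, s ≤ k}:
k:     0  1  2  3  4  5  6
g(k):  0  0  0  1  1  1  2
So g(6) = 2.
Heap C is a plain Nim heap of size 13, so its Grundy value is 13.
The value of a disjunctive sum is the nim-sum of the parts.
Combined value = 0 XOR 2 XOR 13 = 15.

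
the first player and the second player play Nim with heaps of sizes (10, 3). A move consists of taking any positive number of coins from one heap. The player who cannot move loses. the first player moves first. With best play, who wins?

the first player wins

Nim-sum: 10 ⊕ 3 = 9.
The nim-sum is 9 ≠ 0, so this is an N-position: the player to move can win; the first player has a winning move.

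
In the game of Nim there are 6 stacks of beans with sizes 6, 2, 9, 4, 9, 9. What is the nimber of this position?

9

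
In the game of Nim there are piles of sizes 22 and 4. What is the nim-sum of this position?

18

Bitwise XOR of the heap sizes:
  10110  (22)
  00100  (4)
  -----
  10010  (18)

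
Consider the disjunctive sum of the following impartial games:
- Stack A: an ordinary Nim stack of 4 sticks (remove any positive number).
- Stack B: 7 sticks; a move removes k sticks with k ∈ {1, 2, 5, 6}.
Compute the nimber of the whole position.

Stack A is a plain Nim stack of size 4, so its Grundy value is 4.
Grundy values for stack B (subtraction set {1, 2, 5, 6}):
g(0) = mex{} = 0
g(1) = mex{0} = 1
g(2) = mex{0,1} = 2
g(3) = mex{1,2} = 0
g(4) = mex{0,2} = 1
g(5) = mex{0,1} = 2
g(6) = mex{0,1,2} = 3
g(7) = mex{1,2,3} = 0
So g(7) = 0.
By the Sprague-Grundy theorem, the Grundy value of a sum of independent games is the XOR of the component values.
Combined value = 4 ⊕ 0 = 4.

4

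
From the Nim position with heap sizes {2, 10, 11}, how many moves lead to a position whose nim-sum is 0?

3

Compute the nim-sum pairwise:
2 ^ 10 = 8
8 ^ 11 = 3
The overall nim-sum is X = 3. A heap of size p has a winning move iff p XOR X < p (reduce it to p XOR X).
  2: 2 XOR 3 = 1 < 2 — winning move (to 1).
  10: 10 XOR 3 = 9 < 10 — winning move (to 9).
  11: 11 XOR 3 = 8 < 11 — winning move (to 8).
That gives 3 winning moves.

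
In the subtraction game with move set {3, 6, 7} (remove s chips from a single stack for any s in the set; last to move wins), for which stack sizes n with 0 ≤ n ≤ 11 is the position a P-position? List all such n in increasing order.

0, 1, 2, 10, 11

Grundy values for subtraction set {3, 6, 7}:
k:     0  1  2  3  4  5  6  7  8  9 10 11
g(k):  0  0  0  1  1  1  2  2  2  3  0  0
The P-positions (g = 0) in 0..11 are 0, 1, 2, 10, 11.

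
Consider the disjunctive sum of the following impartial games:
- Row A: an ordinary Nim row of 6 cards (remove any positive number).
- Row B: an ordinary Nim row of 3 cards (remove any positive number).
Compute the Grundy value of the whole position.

5

Row A is a plain Nim row of size 6, so its Grundy value is 6.
Row B is a plain Nim row of size 3, so its Grundy value is 3.
By the Sprague-Grundy theorem, the Grundy value of a sum of independent games is the XOR of the component values.
Combined value = 6 XOR 3 = 5.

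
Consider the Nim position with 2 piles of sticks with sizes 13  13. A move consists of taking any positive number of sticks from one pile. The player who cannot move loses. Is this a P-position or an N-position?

Compute the nim-sum pairwise:
13 XOR 13 = 0
The nim-sum is 0, so this is a P-position: the player to move is in a losing position under optimal play.

P-position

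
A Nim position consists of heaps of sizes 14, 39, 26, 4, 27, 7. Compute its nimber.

In binary:
  001110  (14)
  100111  (39)
  011010  (26)
  000100  (4)
  011011  (27)
  000111  (7)
  ------
  101011  (43)

43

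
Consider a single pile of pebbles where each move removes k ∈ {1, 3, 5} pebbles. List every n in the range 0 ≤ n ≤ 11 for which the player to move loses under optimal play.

0, 2, 4, 6, 8, 10

Build the Grundy sequence with g(k) = mex{g(k−s) : s ∈ {1, 3, 5}, s ≤ k}:
k:     0  1  2  3  4  5  6  7  8  9 10 11
g(k):  0  1  0  1  0  1  0  1  0  1  0  1
The P-positions (g = 0) in 0..11 are 0, 2, 4, 6, 8, 10.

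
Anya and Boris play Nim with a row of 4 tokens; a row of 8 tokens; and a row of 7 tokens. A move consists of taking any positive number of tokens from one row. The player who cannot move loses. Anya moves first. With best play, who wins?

Write each in binary and XOR column by column:
  0100  (4)
  1000  (8)
  0111  (7)
  ----
  1011  (11)
The nim-sum is 11 ≠ 0, so this is an N-position: the player to move can win; Anya has a winning move.

Anya wins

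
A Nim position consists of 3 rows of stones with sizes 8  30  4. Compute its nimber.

Compute the nim-sum pairwise:
8 ⊕ 30 = 22
22 ⊕ 4 = 18

18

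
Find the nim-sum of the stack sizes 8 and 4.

Nim-sum: 8 XOR 4 = 12.

12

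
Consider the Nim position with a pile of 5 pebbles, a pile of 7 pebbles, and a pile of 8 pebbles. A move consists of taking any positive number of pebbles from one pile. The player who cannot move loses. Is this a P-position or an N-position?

In binary:
  0101  (5)
  0111  (7)
  1000  (8)
  ----
  1010  (10)
The nim-sum is 10 ≠ 0, so this is an N-position: the player to move can win.

N-position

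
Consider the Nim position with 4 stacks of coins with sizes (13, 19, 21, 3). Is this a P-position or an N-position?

N-position

Bitwise XOR of the heap sizes:
  01101  (13)
  10011  (19)
  10101  (21)
  00011  (3)
  -----
  01000  (8)
The nim-sum is 8 ≠ 0, so this is an N-position: the player to move can win.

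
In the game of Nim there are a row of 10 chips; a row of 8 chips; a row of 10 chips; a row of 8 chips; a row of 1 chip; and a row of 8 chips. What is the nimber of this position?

9

Compute the nim-sum pairwise:
10 ^ 8 = 2
2 ^ 10 = 8
8 ^ 8 = 0
0 ^ 1 = 1
1 ^ 8 = 9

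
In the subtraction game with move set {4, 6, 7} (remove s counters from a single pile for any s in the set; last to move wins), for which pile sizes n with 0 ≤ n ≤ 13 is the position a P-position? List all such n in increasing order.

Build the Grundy sequence with g(k) = mex{g(k−s) : s ∈ {4, 6, 7}, s ≤ k}:
g(0) = mex{} = 0
g(1) = mex{} = 0
g(2) = mex{} = 0
g(3) = mex{} = 0
g(4) = mex{0} = 1
g(5) = mex{0} = 1
g(6) = mex{0} = 1
g(7) = mex{0} = 1
g(8) = mex{0,1} = 2
g(9) = mex{0,1} = 2
g(10) = mex{0,1} = 2
g(11) = mex{1} = 0
g(12) = mex{1,2} = 0
g(13) = mex{1,2} = 0
The P-positions (g = 0) in 0..13 are 0, 1, 2, 3, 11, 12, 13.

0, 1, 2, 3, 11, 12, 13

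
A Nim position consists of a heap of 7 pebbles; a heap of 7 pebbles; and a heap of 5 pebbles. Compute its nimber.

5

Compute the nim-sum pairwise:
7 ⊕ 7 = 0
0 ⊕ 5 = 5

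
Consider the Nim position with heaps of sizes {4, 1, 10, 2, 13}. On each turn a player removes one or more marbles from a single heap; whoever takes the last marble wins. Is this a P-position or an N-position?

Write each in binary and XOR column by column:
  0100  (4)
  0001  (1)
  1010  (10)
  0010  (2)
  1101  (13)
  ----
  0000  (0)
The nim-sum is 0, so this is a P-position: the player to move is in a losing position under optimal play.

P-position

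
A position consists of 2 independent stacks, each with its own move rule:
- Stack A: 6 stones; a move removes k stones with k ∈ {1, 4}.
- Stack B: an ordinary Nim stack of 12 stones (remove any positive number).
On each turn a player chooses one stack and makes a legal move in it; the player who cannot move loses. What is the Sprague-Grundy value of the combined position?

Build the Grundy sequence for stack A with g(k) = mex{g(k−s) : s ∈ {1, 4}, s ≤ k}:
g(0) = mex{} = 0
g(1) = mex{0} = 1
g(2) = mex{1} = 0
g(3) = mex{0} = 1
g(4) = mex{0,1} = 2
g(5) = mex{1,2} = 0
g(6) = mex{0} = 1
So g(6) = 1.
Stack B is a plain Nim stack of size 12, so its Grundy value is 12.
The value of a disjunctive sum is the nim-sum of the parts.
Combined value = 1 XOR 12 = 13.

13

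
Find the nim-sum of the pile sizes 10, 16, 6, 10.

22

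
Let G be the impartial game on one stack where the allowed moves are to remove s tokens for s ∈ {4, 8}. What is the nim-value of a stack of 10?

2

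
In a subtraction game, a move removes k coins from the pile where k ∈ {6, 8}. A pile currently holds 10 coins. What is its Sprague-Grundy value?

1

Compute g(0), g(1), … for moves {6, 8}:
k:     0  1  2  3  4  5  6  7  8  9 10
g(k):  0  0  0  0  0  0  1  1  1  1  1
So g(10) = 1.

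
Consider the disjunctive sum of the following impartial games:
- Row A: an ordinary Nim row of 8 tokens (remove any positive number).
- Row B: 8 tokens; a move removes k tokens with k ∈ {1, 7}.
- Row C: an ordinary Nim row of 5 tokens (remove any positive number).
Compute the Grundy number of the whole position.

13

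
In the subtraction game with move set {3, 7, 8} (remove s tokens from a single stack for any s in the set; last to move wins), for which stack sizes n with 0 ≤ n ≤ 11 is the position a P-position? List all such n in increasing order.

Compute g(0), g(1), … for moves {3, 7, 8}:
g(0) = mex{} = 0
g(1) = mex{} = 0
g(2) = mex{} = 0
g(3) = mex{0} = 1
g(4) = mex{0} = 1
g(5) = mex{0} = 1
g(6) = mex{1} = 0
g(7) = mex{0,1} = 2
g(8) = mex{0,1} = 2
g(9) = mex{0} = 1
g(10) = mex{0,1,2} = 3
g(11) = mex{1,2} = 0
The P-positions (g = 0) in 0..11 are 0, 1, 2, 6, 11.

0, 1, 2, 6, 11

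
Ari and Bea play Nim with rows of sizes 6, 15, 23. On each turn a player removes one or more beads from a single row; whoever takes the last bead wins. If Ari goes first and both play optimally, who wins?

Nim-sum: 6 ^ 15 ^ 23 = 30.
The nim-sum is 30 ≠ 0, so this is an N-position: the player to move can win; Ari has a winning move.

Ari wins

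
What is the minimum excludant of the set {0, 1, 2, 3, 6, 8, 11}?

4

The values 0, 1, 2, 3 are all present; 4 is the first non-negative integer missing from the set.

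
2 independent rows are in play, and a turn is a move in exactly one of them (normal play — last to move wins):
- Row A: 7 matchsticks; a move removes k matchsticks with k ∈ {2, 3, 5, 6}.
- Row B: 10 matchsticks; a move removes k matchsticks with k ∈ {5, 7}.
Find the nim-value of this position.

Build the Grundy sequence for row A with g(k) = mex{g(k−s) : s ∈ {2, 3, 5, 6}, s ≤ k}:
k:     0  1  2  3  4  5  6  7
g(k):  0  0  1  1  2  2  3  3
So g(7) = 3.
For row B, compute g(0), g(1), … with moves {5, 7}:
g(0) = mex{} = 0
g(1) = mex{} = 0
g(2) = mex{} = 0
g(3) = mex{} = 0
g(4) = mex{} = 0
g(5) = mex{0} = 1
g(6) = mex{0} = 1
g(7) = mex{0} = 1
g(8) = mex{0} = 1
g(9) = mex{0} = 1
g(10) = mex{0,1} = 2
So g(10) = 2.
By the Sprague-Grundy theorem, the Grundy value of a sum of independent games is the XOR of the component values.
Combined value = 3 XOR 2 = 1.

1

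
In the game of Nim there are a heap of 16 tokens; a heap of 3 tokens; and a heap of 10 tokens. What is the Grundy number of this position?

25

Compute the nim-sum pairwise:
16 ⊕ 3 = 19
19 ⊕ 10 = 25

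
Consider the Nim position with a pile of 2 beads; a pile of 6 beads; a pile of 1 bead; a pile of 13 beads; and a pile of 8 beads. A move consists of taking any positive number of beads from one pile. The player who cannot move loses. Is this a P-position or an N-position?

P-position

Nim-sum: 2 XOR 6 XOR 1 XOR 13 XOR 8 = 0.
The nim-sum is 0, so this is a P-position: the player to move is in a losing position under optimal play.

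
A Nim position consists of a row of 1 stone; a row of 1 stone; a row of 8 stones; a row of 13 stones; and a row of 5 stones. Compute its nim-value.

0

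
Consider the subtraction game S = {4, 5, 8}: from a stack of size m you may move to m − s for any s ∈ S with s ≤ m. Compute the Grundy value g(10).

Grundy values for subtraction set {4, 5, 8}:
k:     0  1  2  3  4  5  6  7  8  9 10
g(k):  0  0  0  0  1  1  1  1  2  2  2
So g(10) = 2.

2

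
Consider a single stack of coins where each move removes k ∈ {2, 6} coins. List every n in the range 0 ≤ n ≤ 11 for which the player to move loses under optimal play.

0, 1, 4, 5, 8, 9

Grundy values for subtraction set {2, 6}:
g(0) = mex{} = 0
g(1) = mex{} = 0
g(2) = mex{0} = 1
g(3) = mex{0} = 1
g(4) = mex{1} = 0
g(5) = mex{1} = 0
g(6) = mex{0} = 1
g(7) = mex{0} = 1
g(8) = mex{1} = 0
g(9) = mex{1} = 0
g(10) = mex{0} = 1
g(11) = mex{0} = 1
The P-positions (g = 0) in 0..11 are 0, 1, 4, 5, 8, 9.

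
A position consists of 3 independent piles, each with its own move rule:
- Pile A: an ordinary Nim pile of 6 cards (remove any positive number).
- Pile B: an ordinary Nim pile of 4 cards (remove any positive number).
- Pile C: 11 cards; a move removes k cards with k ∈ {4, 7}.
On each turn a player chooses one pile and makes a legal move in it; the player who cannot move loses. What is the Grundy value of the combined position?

Pile A is a plain Nim pile of size 6, so its Grundy value is 6.
Pile B is a plain Nim pile of size 4, so its Grundy value is 4.
Build the Grundy sequence for pile C with g(k) = mex{g(k−s) : s ∈ {4, 7}, s ≤ k}:
g(0) = mex{} = 0
g(1) = mex{} = 0
g(2) = mex{} = 0
g(3) = mex{} = 0
g(4) = mex{0} = 1
g(5) = mex{0} = 1
g(6) = mex{0} = 1
g(7) = mex{0} = 1
g(8) = mex{0,1} = 2
g(9) = mex{0,1} = 2
g(10) = mex{0,1} = 2
g(11) = mex{1} = 0
So g(11) = 0.
The value of a disjunctive sum is the nim-sum of the parts.
Combined value = 6 XOR 4 XOR 0 = 2.

2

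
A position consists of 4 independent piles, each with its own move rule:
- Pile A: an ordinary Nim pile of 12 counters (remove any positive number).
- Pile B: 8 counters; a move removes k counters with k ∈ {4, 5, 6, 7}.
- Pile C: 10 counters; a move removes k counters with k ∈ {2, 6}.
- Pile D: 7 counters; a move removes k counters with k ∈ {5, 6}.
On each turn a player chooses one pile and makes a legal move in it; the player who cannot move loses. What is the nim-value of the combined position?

14

Pile A is a plain Nim pile of size 12, so its Grundy value is 12.
Build the Grundy sequence for pile B with g(k) = mex{g(k−s) : s ∈ {4, 5, 6, 7}, s ≤ k}:
g(0) = mex{} = 0
g(1) = mex{} = 0
g(2) = mex{} = 0
g(3) = mex{} = 0
g(4) = mex{0} = 1
g(5) = mex{0} = 1
g(6) = mex{0} = 1
g(7) = mex{0} = 1
g(8) = mex{0,1} = 2
So g(8) = 2.
For pile C, compute g(0), g(1), … with moves {2, 6}:
g(0) = mex{} = 0
g(1) = mex{} = 0
g(2) = mex{0} = 1
g(3) = mex{0} = 1
g(4) = mex{1} = 0
g(5) = mex{1} = 0
g(6) = mex{0} = 1
g(7) = mex{0} = 1
g(8) = mex{1} = 0
g(9) = mex{1} = 0
g(10) = mex{0} = 1
So g(10) = 1.
Build the Grundy sequence for pile D with g(k) = mex{g(k−s) : s ∈ {5, 6}, s ≤ k}:
g(0) = mex{} = 0
g(1) = mex{} = 0
g(2) = mex{} = 0
g(3) = mex{} = 0
g(4) = mex{} = 0
g(5) = mex{0} = 1
g(6) = mex{0} = 1
g(7) = mex{0} = 1
So g(7) = 1.
By the Sprague-Grundy theorem, the Grundy value of a sum of independent games is the XOR of the component values.
Combined value = 12 ⊕ 2 ⊕ 1 ⊕ 1 = 14.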